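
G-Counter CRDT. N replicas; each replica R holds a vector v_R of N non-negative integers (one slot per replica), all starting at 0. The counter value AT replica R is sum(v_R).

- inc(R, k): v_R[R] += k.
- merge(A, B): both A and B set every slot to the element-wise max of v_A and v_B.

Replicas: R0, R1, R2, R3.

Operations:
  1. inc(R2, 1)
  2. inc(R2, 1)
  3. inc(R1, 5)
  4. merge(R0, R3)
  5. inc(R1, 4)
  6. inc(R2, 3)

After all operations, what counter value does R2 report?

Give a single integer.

Op 1: inc R2 by 1 -> R2=(0,0,1,0) value=1
Op 2: inc R2 by 1 -> R2=(0,0,2,0) value=2
Op 3: inc R1 by 5 -> R1=(0,5,0,0) value=5
Op 4: merge R0<->R3 -> R0=(0,0,0,0) R3=(0,0,0,0)
Op 5: inc R1 by 4 -> R1=(0,9,0,0) value=9
Op 6: inc R2 by 3 -> R2=(0,0,5,0) value=5

Answer: 5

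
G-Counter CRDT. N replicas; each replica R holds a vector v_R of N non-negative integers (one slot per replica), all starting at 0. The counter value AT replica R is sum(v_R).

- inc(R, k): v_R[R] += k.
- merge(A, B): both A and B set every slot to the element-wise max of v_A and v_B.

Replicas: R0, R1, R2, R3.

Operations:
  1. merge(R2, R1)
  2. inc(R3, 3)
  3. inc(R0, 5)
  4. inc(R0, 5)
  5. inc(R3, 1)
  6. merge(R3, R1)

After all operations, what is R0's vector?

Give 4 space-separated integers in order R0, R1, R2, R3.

Op 1: merge R2<->R1 -> R2=(0,0,0,0) R1=(0,0,0,0)
Op 2: inc R3 by 3 -> R3=(0,0,0,3) value=3
Op 3: inc R0 by 5 -> R0=(5,0,0,0) value=5
Op 4: inc R0 by 5 -> R0=(10,0,0,0) value=10
Op 5: inc R3 by 1 -> R3=(0,0,0,4) value=4
Op 6: merge R3<->R1 -> R3=(0,0,0,4) R1=(0,0,0,4)

Answer: 10 0 0 0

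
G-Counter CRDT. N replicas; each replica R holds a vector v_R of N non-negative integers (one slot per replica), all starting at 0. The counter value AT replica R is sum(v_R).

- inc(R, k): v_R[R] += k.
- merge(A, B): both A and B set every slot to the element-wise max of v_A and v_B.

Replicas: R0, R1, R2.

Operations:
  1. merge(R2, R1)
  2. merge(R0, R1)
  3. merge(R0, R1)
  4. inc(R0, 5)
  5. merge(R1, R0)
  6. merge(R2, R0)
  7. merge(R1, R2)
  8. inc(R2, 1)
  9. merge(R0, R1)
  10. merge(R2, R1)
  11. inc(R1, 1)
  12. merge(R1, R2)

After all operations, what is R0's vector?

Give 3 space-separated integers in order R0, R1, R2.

Answer: 5 0 0

Derivation:
Op 1: merge R2<->R1 -> R2=(0,0,0) R1=(0,0,0)
Op 2: merge R0<->R1 -> R0=(0,0,0) R1=(0,0,0)
Op 3: merge R0<->R1 -> R0=(0,0,0) R1=(0,0,0)
Op 4: inc R0 by 5 -> R0=(5,0,0) value=5
Op 5: merge R1<->R0 -> R1=(5,0,0) R0=(5,0,0)
Op 6: merge R2<->R0 -> R2=(5,0,0) R0=(5,0,0)
Op 7: merge R1<->R2 -> R1=(5,0,0) R2=(5,0,0)
Op 8: inc R2 by 1 -> R2=(5,0,1) value=6
Op 9: merge R0<->R1 -> R0=(5,0,0) R1=(5,0,0)
Op 10: merge R2<->R1 -> R2=(5,0,1) R1=(5,0,1)
Op 11: inc R1 by 1 -> R1=(5,1,1) value=7
Op 12: merge R1<->R2 -> R1=(5,1,1) R2=(5,1,1)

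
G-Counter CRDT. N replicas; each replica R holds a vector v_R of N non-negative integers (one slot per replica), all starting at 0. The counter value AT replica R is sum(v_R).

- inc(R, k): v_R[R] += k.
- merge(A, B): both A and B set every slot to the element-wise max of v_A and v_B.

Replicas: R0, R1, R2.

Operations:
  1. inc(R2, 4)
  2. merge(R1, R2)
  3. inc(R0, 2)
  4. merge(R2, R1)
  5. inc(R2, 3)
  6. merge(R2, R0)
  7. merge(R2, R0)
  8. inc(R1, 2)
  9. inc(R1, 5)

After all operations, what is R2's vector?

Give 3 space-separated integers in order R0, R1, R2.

Answer: 2 0 7

Derivation:
Op 1: inc R2 by 4 -> R2=(0,0,4) value=4
Op 2: merge R1<->R2 -> R1=(0,0,4) R2=(0,0,4)
Op 3: inc R0 by 2 -> R0=(2,0,0) value=2
Op 4: merge R2<->R1 -> R2=(0,0,4) R1=(0,0,4)
Op 5: inc R2 by 3 -> R2=(0,0,7) value=7
Op 6: merge R2<->R0 -> R2=(2,0,7) R0=(2,0,7)
Op 7: merge R2<->R0 -> R2=(2,0,7) R0=(2,0,7)
Op 8: inc R1 by 2 -> R1=(0,2,4) value=6
Op 9: inc R1 by 5 -> R1=(0,7,4) value=11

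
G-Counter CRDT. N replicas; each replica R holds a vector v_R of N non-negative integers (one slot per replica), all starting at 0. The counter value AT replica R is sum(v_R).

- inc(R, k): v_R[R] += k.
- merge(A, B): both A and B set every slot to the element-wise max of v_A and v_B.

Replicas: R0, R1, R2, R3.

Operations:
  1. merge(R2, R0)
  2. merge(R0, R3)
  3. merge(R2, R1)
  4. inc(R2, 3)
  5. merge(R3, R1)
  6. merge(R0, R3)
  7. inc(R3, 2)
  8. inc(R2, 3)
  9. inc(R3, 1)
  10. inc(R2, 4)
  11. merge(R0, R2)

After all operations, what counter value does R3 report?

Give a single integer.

Answer: 3

Derivation:
Op 1: merge R2<->R0 -> R2=(0,0,0,0) R0=(0,0,0,0)
Op 2: merge R0<->R3 -> R0=(0,0,0,0) R3=(0,0,0,0)
Op 3: merge R2<->R1 -> R2=(0,0,0,0) R1=(0,0,0,0)
Op 4: inc R2 by 3 -> R2=(0,0,3,0) value=3
Op 5: merge R3<->R1 -> R3=(0,0,0,0) R1=(0,0,0,0)
Op 6: merge R0<->R3 -> R0=(0,0,0,0) R3=(0,0,0,0)
Op 7: inc R3 by 2 -> R3=(0,0,0,2) value=2
Op 8: inc R2 by 3 -> R2=(0,0,6,0) value=6
Op 9: inc R3 by 1 -> R3=(0,0,0,3) value=3
Op 10: inc R2 by 4 -> R2=(0,0,10,0) value=10
Op 11: merge R0<->R2 -> R0=(0,0,10,0) R2=(0,0,10,0)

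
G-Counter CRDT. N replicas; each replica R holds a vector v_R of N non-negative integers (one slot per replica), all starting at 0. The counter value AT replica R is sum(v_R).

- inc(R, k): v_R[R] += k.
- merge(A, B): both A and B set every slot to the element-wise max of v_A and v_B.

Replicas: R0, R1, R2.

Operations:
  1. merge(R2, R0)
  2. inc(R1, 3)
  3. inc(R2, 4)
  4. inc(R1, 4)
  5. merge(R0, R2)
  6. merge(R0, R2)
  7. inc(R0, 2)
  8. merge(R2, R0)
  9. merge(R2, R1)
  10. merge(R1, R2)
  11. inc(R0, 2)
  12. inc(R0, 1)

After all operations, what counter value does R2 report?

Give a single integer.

Answer: 13

Derivation:
Op 1: merge R2<->R0 -> R2=(0,0,0) R0=(0,0,0)
Op 2: inc R1 by 3 -> R1=(0,3,0) value=3
Op 3: inc R2 by 4 -> R2=(0,0,4) value=4
Op 4: inc R1 by 4 -> R1=(0,7,0) value=7
Op 5: merge R0<->R2 -> R0=(0,0,4) R2=(0,0,4)
Op 6: merge R0<->R2 -> R0=(0,0,4) R2=(0,0,4)
Op 7: inc R0 by 2 -> R0=(2,0,4) value=6
Op 8: merge R2<->R0 -> R2=(2,0,4) R0=(2,0,4)
Op 9: merge R2<->R1 -> R2=(2,7,4) R1=(2,7,4)
Op 10: merge R1<->R2 -> R1=(2,7,4) R2=(2,7,4)
Op 11: inc R0 by 2 -> R0=(4,0,4) value=8
Op 12: inc R0 by 1 -> R0=(5,0,4) value=9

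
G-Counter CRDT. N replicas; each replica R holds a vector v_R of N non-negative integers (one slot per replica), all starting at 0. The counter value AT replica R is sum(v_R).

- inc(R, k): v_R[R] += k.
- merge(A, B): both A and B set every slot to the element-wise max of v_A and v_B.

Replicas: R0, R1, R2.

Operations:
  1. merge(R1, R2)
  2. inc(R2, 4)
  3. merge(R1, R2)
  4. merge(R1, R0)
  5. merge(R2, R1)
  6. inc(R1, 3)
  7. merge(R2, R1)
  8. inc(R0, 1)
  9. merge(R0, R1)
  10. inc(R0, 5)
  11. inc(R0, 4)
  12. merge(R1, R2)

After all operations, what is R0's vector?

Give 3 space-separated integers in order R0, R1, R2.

Answer: 10 3 4

Derivation:
Op 1: merge R1<->R2 -> R1=(0,0,0) R2=(0,0,0)
Op 2: inc R2 by 4 -> R2=(0,0,4) value=4
Op 3: merge R1<->R2 -> R1=(0,0,4) R2=(0,0,4)
Op 4: merge R1<->R0 -> R1=(0,0,4) R0=(0,0,4)
Op 5: merge R2<->R1 -> R2=(0,0,4) R1=(0,0,4)
Op 6: inc R1 by 3 -> R1=(0,3,4) value=7
Op 7: merge R2<->R1 -> R2=(0,3,4) R1=(0,3,4)
Op 8: inc R0 by 1 -> R0=(1,0,4) value=5
Op 9: merge R0<->R1 -> R0=(1,3,4) R1=(1,3,4)
Op 10: inc R0 by 5 -> R0=(6,3,4) value=13
Op 11: inc R0 by 4 -> R0=(10,3,4) value=17
Op 12: merge R1<->R2 -> R1=(1,3,4) R2=(1,3,4)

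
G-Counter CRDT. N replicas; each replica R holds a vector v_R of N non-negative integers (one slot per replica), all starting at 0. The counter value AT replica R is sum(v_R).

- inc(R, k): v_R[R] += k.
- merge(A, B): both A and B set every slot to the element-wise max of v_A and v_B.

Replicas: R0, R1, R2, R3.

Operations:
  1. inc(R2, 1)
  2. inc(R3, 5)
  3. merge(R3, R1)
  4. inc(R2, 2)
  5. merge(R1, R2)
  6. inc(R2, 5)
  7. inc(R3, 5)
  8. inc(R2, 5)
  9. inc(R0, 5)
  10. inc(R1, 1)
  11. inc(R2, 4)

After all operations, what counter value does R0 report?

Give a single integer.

Op 1: inc R2 by 1 -> R2=(0,0,1,0) value=1
Op 2: inc R3 by 5 -> R3=(0,0,0,5) value=5
Op 3: merge R3<->R1 -> R3=(0,0,0,5) R1=(0,0,0,5)
Op 4: inc R2 by 2 -> R2=(0,0,3,0) value=3
Op 5: merge R1<->R2 -> R1=(0,0,3,5) R2=(0,0,3,5)
Op 6: inc R2 by 5 -> R2=(0,0,8,5) value=13
Op 7: inc R3 by 5 -> R3=(0,0,0,10) value=10
Op 8: inc R2 by 5 -> R2=(0,0,13,5) value=18
Op 9: inc R0 by 5 -> R0=(5,0,0,0) value=5
Op 10: inc R1 by 1 -> R1=(0,1,3,5) value=9
Op 11: inc R2 by 4 -> R2=(0,0,17,5) value=22

Answer: 5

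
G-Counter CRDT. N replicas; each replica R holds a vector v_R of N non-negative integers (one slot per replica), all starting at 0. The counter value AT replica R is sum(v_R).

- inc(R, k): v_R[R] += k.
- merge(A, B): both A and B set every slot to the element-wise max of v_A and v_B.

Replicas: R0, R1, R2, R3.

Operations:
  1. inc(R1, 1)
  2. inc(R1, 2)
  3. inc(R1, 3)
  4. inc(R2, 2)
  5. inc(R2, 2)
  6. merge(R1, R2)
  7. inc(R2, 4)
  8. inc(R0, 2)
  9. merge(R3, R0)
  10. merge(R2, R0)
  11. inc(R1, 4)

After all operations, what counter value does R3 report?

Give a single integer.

Answer: 2

Derivation:
Op 1: inc R1 by 1 -> R1=(0,1,0,0) value=1
Op 2: inc R1 by 2 -> R1=(0,3,0,0) value=3
Op 3: inc R1 by 3 -> R1=(0,6,0,0) value=6
Op 4: inc R2 by 2 -> R2=(0,0,2,0) value=2
Op 5: inc R2 by 2 -> R2=(0,0,4,0) value=4
Op 6: merge R1<->R2 -> R1=(0,6,4,0) R2=(0,6,4,0)
Op 7: inc R2 by 4 -> R2=(0,6,8,0) value=14
Op 8: inc R0 by 2 -> R0=(2,0,0,0) value=2
Op 9: merge R3<->R0 -> R3=(2,0,0,0) R0=(2,0,0,0)
Op 10: merge R2<->R0 -> R2=(2,6,8,0) R0=(2,6,8,0)
Op 11: inc R1 by 4 -> R1=(0,10,4,0) value=14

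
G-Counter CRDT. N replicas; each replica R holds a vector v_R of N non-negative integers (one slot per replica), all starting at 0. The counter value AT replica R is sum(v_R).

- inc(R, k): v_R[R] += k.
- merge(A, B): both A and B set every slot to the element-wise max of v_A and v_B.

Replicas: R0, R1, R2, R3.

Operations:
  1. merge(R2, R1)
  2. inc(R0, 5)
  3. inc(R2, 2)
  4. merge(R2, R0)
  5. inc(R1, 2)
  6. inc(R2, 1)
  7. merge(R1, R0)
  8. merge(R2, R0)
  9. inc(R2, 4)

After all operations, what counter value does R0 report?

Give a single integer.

Op 1: merge R2<->R1 -> R2=(0,0,0,0) R1=(0,0,0,0)
Op 2: inc R0 by 5 -> R0=(5,0,0,0) value=5
Op 3: inc R2 by 2 -> R2=(0,0,2,0) value=2
Op 4: merge R2<->R0 -> R2=(5,0,2,0) R0=(5,0,2,0)
Op 5: inc R1 by 2 -> R1=(0,2,0,0) value=2
Op 6: inc R2 by 1 -> R2=(5,0,3,0) value=8
Op 7: merge R1<->R0 -> R1=(5,2,2,0) R0=(5,2,2,0)
Op 8: merge R2<->R0 -> R2=(5,2,3,0) R0=(5,2,3,0)
Op 9: inc R2 by 4 -> R2=(5,2,7,0) value=14

Answer: 10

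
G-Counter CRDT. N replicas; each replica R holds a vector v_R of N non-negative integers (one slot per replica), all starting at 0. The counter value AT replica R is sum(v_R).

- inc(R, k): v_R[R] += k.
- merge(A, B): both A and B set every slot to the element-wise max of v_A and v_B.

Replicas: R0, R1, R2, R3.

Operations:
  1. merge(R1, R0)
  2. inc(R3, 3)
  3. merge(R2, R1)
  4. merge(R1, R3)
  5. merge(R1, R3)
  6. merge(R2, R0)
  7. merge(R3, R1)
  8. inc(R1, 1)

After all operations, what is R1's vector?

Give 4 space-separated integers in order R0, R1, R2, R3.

Answer: 0 1 0 3

Derivation:
Op 1: merge R1<->R0 -> R1=(0,0,0,0) R0=(0,0,0,0)
Op 2: inc R3 by 3 -> R3=(0,0,0,3) value=3
Op 3: merge R2<->R1 -> R2=(0,0,0,0) R1=(0,0,0,0)
Op 4: merge R1<->R3 -> R1=(0,0,0,3) R3=(0,0,0,3)
Op 5: merge R1<->R3 -> R1=(0,0,0,3) R3=(0,0,0,3)
Op 6: merge R2<->R0 -> R2=(0,0,0,0) R0=(0,0,0,0)
Op 7: merge R3<->R1 -> R3=(0,0,0,3) R1=(0,0,0,3)
Op 8: inc R1 by 1 -> R1=(0,1,0,3) value=4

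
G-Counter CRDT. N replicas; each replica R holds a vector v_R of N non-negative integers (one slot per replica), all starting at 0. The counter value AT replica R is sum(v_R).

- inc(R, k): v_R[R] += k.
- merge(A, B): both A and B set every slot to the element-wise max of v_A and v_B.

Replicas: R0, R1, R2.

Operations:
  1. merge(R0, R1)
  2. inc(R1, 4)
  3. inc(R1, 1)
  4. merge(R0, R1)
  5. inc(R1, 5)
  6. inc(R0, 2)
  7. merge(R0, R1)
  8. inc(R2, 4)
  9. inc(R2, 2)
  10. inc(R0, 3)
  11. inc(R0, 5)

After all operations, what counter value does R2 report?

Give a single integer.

Answer: 6

Derivation:
Op 1: merge R0<->R1 -> R0=(0,0,0) R1=(0,0,0)
Op 2: inc R1 by 4 -> R1=(0,4,0) value=4
Op 3: inc R1 by 1 -> R1=(0,5,0) value=5
Op 4: merge R0<->R1 -> R0=(0,5,0) R1=(0,5,0)
Op 5: inc R1 by 5 -> R1=(0,10,0) value=10
Op 6: inc R0 by 2 -> R0=(2,5,0) value=7
Op 7: merge R0<->R1 -> R0=(2,10,0) R1=(2,10,0)
Op 8: inc R2 by 4 -> R2=(0,0,4) value=4
Op 9: inc R2 by 2 -> R2=(0,0,6) value=6
Op 10: inc R0 by 3 -> R0=(5,10,0) value=15
Op 11: inc R0 by 5 -> R0=(10,10,0) value=20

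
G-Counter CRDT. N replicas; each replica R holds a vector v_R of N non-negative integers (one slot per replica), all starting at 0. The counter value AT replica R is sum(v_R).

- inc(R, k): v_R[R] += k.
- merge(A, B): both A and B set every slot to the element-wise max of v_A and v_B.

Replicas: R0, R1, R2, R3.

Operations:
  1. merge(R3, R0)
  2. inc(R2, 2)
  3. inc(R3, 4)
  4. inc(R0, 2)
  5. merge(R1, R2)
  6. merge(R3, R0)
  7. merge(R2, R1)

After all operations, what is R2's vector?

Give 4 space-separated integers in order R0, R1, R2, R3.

Answer: 0 0 2 0

Derivation:
Op 1: merge R3<->R0 -> R3=(0,0,0,0) R0=(0,0,0,0)
Op 2: inc R2 by 2 -> R2=(0,0,2,0) value=2
Op 3: inc R3 by 4 -> R3=(0,0,0,4) value=4
Op 4: inc R0 by 2 -> R0=(2,0,0,0) value=2
Op 5: merge R1<->R2 -> R1=(0,0,2,0) R2=(0,0,2,0)
Op 6: merge R3<->R0 -> R3=(2,0,0,4) R0=(2,0,0,4)
Op 7: merge R2<->R1 -> R2=(0,0,2,0) R1=(0,0,2,0)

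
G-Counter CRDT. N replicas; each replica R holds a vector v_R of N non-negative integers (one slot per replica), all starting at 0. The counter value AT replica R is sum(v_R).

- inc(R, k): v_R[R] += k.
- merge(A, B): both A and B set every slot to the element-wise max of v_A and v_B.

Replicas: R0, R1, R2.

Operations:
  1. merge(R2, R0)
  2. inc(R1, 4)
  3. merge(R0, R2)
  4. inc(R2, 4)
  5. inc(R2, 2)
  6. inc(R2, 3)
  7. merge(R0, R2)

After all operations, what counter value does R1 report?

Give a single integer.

Answer: 4

Derivation:
Op 1: merge R2<->R0 -> R2=(0,0,0) R0=(0,0,0)
Op 2: inc R1 by 4 -> R1=(0,4,0) value=4
Op 3: merge R0<->R2 -> R0=(0,0,0) R2=(0,0,0)
Op 4: inc R2 by 4 -> R2=(0,0,4) value=4
Op 5: inc R2 by 2 -> R2=(0,0,6) value=6
Op 6: inc R2 by 3 -> R2=(0,0,9) value=9
Op 7: merge R0<->R2 -> R0=(0,0,9) R2=(0,0,9)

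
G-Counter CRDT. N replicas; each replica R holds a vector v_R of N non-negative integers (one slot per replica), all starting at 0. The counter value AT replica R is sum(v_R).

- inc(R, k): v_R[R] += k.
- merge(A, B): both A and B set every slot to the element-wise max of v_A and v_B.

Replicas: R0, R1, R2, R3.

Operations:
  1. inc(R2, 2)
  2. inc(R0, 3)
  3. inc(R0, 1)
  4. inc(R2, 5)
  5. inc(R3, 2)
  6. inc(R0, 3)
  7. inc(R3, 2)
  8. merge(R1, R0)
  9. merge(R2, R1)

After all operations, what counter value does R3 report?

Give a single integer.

Op 1: inc R2 by 2 -> R2=(0,0,2,0) value=2
Op 2: inc R0 by 3 -> R0=(3,0,0,0) value=3
Op 3: inc R0 by 1 -> R0=(4,0,0,0) value=4
Op 4: inc R2 by 5 -> R2=(0,0,7,0) value=7
Op 5: inc R3 by 2 -> R3=(0,0,0,2) value=2
Op 6: inc R0 by 3 -> R0=(7,0,0,0) value=7
Op 7: inc R3 by 2 -> R3=(0,0,0,4) value=4
Op 8: merge R1<->R0 -> R1=(7,0,0,0) R0=(7,0,0,0)
Op 9: merge R2<->R1 -> R2=(7,0,7,0) R1=(7,0,7,0)

Answer: 4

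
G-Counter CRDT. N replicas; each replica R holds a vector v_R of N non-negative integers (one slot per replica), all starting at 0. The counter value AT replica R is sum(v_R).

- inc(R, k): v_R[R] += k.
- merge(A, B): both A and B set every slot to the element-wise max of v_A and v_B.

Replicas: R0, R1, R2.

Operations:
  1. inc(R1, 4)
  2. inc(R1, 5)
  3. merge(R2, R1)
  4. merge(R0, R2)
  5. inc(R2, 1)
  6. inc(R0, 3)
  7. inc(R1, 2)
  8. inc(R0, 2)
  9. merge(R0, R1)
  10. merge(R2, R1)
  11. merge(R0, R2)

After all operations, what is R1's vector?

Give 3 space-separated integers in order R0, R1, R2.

Answer: 5 11 1

Derivation:
Op 1: inc R1 by 4 -> R1=(0,4,0) value=4
Op 2: inc R1 by 5 -> R1=(0,9,0) value=9
Op 3: merge R2<->R1 -> R2=(0,9,0) R1=(0,9,0)
Op 4: merge R0<->R2 -> R0=(0,9,0) R2=(0,9,0)
Op 5: inc R2 by 1 -> R2=(0,9,1) value=10
Op 6: inc R0 by 3 -> R0=(3,9,0) value=12
Op 7: inc R1 by 2 -> R1=(0,11,0) value=11
Op 8: inc R0 by 2 -> R0=(5,9,0) value=14
Op 9: merge R0<->R1 -> R0=(5,11,0) R1=(5,11,0)
Op 10: merge R2<->R1 -> R2=(5,11,1) R1=(5,11,1)
Op 11: merge R0<->R2 -> R0=(5,11,1) R2=(5,11,1)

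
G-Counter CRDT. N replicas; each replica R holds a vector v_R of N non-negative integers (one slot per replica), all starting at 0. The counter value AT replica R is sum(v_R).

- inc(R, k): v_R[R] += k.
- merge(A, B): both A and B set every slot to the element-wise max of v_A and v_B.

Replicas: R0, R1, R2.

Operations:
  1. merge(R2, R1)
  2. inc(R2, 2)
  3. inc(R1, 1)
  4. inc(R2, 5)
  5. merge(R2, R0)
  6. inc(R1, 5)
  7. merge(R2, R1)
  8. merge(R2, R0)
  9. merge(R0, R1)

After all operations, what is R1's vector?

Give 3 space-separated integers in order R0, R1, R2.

Op 1: merge R2<->R1 -> R2=(0,0,0) R1=(0,0,0)
Op 2: inc R2 by 2 -> R2=(0,0,2) value=2
Op 3: inc R1 by 1 -> R1=(0,1,0) value=1
Op 4: inc R2 by 5 -> R2=(0,0,7) value=7
Op 5: merge R2<->R0 -> R2=(0,0,7) R0=(0,0,7)
Op 6: inc R1 by 5 -> R1=(0,6,0) value=6
Op 7: merge R2<->R1 -> R2=(0,6,7) R1=(0,6,7)
Op 8: merge R2<->R0 -> R2=(0,6,7) R0=(0,6,7)
Op 9: merge R0<->R1 -> R0=(0,6,7) R1=(0,6,7)

Answer: 0 6 7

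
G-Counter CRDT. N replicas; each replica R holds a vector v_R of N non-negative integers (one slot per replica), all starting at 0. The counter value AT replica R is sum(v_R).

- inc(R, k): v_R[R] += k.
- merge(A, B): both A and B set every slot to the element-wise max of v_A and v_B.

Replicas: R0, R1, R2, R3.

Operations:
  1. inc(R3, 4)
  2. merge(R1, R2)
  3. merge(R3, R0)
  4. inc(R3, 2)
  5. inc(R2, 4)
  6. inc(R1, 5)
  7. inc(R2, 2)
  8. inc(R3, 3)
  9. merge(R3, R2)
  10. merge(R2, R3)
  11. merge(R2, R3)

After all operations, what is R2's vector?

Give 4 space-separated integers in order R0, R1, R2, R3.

Answer: 0 0 6 9

Derivation:
Op 1: inc R3 by 4 -> R3=(0,0,0,4) value=4
Op 2: merge R1<->R2 -> R1=(0,0,0,0) R2=(0,0,0,0)
Op 3: merge R3<->R0 -> R3=(0,0,0,4) R0=(0,0,0,4)
Op 4: inc R3 by 2 -> R3=(0,0,0,6) value=6
Op 5: inc R2 by 4 -> R2=(0,0,4,0) value=4
Op 6: inc R1 by 5 -> R1=(0,5,0,0) value=5
Op 7: inc R2 by 2 -> R2=(0,0,6,0) value=6
Op 8: inc R3 by 3 -> R3=(0,0,0,9) value=9
Op 9: merge R3<->R2 -> R3=(0,0,6,9) R2=(0,0,6,9)
Op 10: merge R2<->R3 -> R2=(0,0,6,9) R3=(0,0,6,9)
Op 11: merge R2<->R3 -> R2=(0,0,6,9) R3=(0,0,6,9)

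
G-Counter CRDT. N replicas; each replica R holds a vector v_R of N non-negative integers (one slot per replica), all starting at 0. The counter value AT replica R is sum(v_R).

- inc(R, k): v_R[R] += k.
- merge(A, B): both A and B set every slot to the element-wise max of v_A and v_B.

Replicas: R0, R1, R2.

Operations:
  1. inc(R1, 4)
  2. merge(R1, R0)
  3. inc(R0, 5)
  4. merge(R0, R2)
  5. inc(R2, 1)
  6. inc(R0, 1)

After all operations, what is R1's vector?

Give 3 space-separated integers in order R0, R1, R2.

Op 1: inc R1 by 4 -> R1=(0,4,0) value=4
Op 2: merge R1<->R0 -> R1=(0,4,0) R0=(0,4,0)
Op 3: inc R0 by 5 -> R0=(5,4,0) value=9
Op 4: merge R0<->R2 -> R0=(5,4,0) R2=(5,4,0)
Op 5: inc R2 by 1 -> R2=(5,4,1) value=10
Op 6: inc R0 by 1 -> R0=(6,4,0) value=10

Answer: 0 4 0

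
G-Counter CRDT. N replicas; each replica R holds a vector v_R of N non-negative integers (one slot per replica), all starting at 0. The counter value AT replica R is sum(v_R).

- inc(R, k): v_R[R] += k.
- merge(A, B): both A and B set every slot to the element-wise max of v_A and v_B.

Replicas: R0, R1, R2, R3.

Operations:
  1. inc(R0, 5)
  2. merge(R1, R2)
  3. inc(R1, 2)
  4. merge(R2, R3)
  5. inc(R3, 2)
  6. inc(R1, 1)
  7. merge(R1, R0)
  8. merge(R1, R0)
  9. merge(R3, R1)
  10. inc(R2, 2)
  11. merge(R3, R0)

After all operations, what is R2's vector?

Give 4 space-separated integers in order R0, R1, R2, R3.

Op 1: inc R0 by 5 -> R0=(5,0,0,0) value=5
Op 2: merge R1<->R2 -> R1=(0,0,0,0) R2=(0,0,0,0)
Op 3: inc R1 by 2 -> R1=(0,2,0,0) value=2
Op 4: merge R2<->R3 -> R2=(0,0,0,0) R3=(0,0,0,0)
Op 5: inc R3 by 2 -> R3=(0,0,0,2) value=2
Op 6: inc R1 by 1 -> R1=(0,3,0,0) value=3
Op 7: merge R1<->R0 -> R1=(5,3,0,0) R0=(5,3,0,0)
Op 8: merge R1<->R0 -> R1=(5,3,0,0) R0=(5,3,0,0)
Op 9: merge R3<->R1 -> R3=(5,3,0,2) R1=(5,3,0,2)
Op 10: inc R2 by 2 -> R2=(0,0,2,0) value=2
Op 11: merge R3<->R0 -> R3=(5,3,0,2) R0=(5,3,0,2)

Answer: 0 0 2 0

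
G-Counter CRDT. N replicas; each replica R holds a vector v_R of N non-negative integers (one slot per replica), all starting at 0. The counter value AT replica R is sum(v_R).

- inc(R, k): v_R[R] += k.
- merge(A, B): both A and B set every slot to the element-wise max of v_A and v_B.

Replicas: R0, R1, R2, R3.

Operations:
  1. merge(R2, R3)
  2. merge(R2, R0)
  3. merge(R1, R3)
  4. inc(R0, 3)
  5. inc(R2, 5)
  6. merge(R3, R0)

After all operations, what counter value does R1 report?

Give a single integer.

Op 1: merge R2<->R3 -> R2=(0,0,0,0) R3=(0,0,0,0)
Op 2: merge R2<->R0 -> R2=(0,0,0,0) R0=(0,0,0,0)
Op 3: merge R1<->R3 -> R1=(0,0,0,0) R3=(0,0,0,0)
Op 4: inc R0 by 3 -> R0=(3,0,0,0) value=3
Op 5: inc R2 by 5 -> R2=(0,0,5,0) value=5
Op 6: merge R3<->R0 -> R3=(3,0,0,0) R0=(3,0,0,0)

Answer: 0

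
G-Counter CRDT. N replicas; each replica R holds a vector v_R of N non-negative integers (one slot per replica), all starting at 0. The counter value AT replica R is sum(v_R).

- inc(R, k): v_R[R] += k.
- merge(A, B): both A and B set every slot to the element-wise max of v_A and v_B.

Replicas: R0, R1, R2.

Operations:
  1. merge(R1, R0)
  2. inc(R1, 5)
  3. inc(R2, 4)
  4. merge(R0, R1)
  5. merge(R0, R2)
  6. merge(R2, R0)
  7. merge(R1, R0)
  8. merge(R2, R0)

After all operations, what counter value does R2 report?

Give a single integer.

Answer: 9

Derivation:
Op 1: merge R1<->R0 -> R1=(0,0,0) R0=(0,0,0)
Op 2: inc R1 by 5 -> R1=(0,5,0) value=5
Op 3: inc R2 by 4 -> R2=(0,0,4) value=4
Op 4: merge R0<->R1 -> R0=(0,5,0) R1=(0,5,0)
Op 5: merge R0<->R2 -> R0=(0,5,4) R2=(0,5,4)
Op 6: merge R2<->R0 -> R2=(0,5,4) R0=(0,5,4)
Op 7: merge R1<->R0 -> R1=(0,5,4) R0=(0,5,4)
Op 8: merge R2<->R0 -> R2=(0,5,4) R0=(0,5,4)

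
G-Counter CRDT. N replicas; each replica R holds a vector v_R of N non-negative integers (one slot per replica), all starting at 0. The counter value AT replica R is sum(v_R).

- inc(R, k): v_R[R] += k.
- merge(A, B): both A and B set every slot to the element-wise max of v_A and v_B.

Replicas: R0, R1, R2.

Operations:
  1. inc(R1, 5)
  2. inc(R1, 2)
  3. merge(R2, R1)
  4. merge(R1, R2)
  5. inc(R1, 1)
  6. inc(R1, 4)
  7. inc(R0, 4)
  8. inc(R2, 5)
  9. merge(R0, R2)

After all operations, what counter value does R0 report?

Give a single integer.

Op 1: inc R1 by 5 -> R1=(0,5,0) value=5
Op 2: inc R1 by 2 -> R1=(0,7,0) value=7
Op 3: merge R2<->R1 -> R2=(0,7,0) R1=(0,7,0)
Op 4: merge R1<->R2 -> R1=(0,7,0) R2=(0,7,0)
Op 5: inc R1 by 1 -> R1=(0,8,0) value=8
Op 6: inc R1 by 4 -> R1=(0,12,0) value=12
Op 7: inc R0 by 4 -> R0=(4,0,0) value=4
Op 8: inc R2 by 5 -> R2=(0,7,5) value=12
Op 9: merge R0<->R2 -> R0=(4,7,5) R2=(4,7,5)

Answer: 16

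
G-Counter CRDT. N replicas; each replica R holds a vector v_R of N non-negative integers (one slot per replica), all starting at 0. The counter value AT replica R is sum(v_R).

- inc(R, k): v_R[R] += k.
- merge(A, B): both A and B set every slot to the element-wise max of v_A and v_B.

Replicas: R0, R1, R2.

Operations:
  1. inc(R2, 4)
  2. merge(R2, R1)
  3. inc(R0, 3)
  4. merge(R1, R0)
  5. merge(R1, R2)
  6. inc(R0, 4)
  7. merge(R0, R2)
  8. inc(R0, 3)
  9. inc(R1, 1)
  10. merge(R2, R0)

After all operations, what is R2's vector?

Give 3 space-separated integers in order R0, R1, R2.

Answer: 10 0 4

Derivation:
Op 1: inc R2 by 4 -> R2=(0,0,4) value=4
Op 2: merge R2<->R1 -> R2=(0,0,4) R1=(0,0,4)
Op 3: inc R0 by 3 -> R0=(3,0,0) value=3
Op 4: merge R1<->R0 -> R1=(3,0,4) R0=(3,0,4)
Op 5: merge R1<->R2 -> R1=(3,0,4) R2=(3,0,4)
Op 6: inc R0 by 4 -> R0=(7,0,4) value=11
Op 7: merge R0<->R2 -> R0=(7,0,4) R2=(7,0,4)
Op 8: inc R0 by 3 -> R0=(10,0,4) value=14
Op 9: inc R1 by 1 -> R1=(3,1,4) value=8
Op 10: merge R2<->R0 -> R2=(10,0,4) R0=(10,0,4)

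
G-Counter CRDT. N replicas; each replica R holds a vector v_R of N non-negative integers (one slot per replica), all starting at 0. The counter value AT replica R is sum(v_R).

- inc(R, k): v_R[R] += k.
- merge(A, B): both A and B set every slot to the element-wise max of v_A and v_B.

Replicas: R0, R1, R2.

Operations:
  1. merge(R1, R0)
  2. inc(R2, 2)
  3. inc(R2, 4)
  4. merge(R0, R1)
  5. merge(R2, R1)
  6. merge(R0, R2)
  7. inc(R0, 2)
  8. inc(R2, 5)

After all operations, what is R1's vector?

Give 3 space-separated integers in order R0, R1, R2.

Answer: 0 0 6

Derivation:
Op 1: merge R1<->R0 -> R1=(0,0,0) R0=(0,0,0)
Op 2: inc R2 by 2 -> R2=(0,0,2) value=2
Op 3: inc R2 by 4 -> R2=(0,0,6) value=6
Op 4: merge R0<->R1 -> R0=(0,0,0) R1=(0,0,0)
Op 5: merge R2<->R1 -> R2=(0,0,6) R1=(0,0,6)
Op 6: merge R0<->R2 -> R0=(0,0,6) R2=(0,0,6)
Op 7: inc R0 by 2 -> R0=(2,0,6) value=8
Op 8: inc R2 by 5 -> R2=(0,0,11) value=11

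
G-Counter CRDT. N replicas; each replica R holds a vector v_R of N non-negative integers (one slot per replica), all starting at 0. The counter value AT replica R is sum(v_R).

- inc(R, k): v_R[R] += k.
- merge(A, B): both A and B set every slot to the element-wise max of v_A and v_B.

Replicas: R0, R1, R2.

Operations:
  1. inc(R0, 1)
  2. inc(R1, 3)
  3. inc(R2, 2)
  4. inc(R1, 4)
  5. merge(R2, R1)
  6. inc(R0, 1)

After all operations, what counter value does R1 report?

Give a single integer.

Op 1: inc R0 by 1 -> R0=(1,0,0) value=1
Op 2: inc R1 by 3 -> R1=(0,3,0) value=3
Op 3: inc R2 by 2 -> R2=(0,0,2) value=2
Op 4: inc R1 by 4 -> R1=(0,7,0) value=7
Op 5: merge R2<->R1 -> R2=(0,7,2) R1=(0,7,2)
Op 6: inc R0 by 1 -> R0=(2,0,0) value=2

Answer: 9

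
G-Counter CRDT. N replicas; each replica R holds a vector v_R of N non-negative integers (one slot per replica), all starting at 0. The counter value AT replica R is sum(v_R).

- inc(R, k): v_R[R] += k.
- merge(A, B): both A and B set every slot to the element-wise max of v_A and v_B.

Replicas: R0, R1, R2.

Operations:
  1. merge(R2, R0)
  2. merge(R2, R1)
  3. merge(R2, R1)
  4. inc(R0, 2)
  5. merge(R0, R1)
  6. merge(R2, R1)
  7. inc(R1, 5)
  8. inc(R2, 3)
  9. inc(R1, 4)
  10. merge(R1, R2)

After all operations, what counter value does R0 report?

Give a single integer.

Answer: 2

Derivation:
Op 1: merge R2<->R0 -> R2=(0,0,0) R0=(0,0,0)
Op 2: merge R2<->R1 -> R2=(0,0,0) R1=(0,0,0)
Op 3: merge R2<->R1 -> R2=(0,0,0) R1=(0,0,0)
Op 4: inc R0 by 2 -> R0=(2,0,0) value=2
Op 5: merge R0<->R1 -> R0=(2,0,0) R1=(2,0,0)
Op 6: merge R2<->R1 -> R2=(2,0,0) R1=(2,0,0)
Op 7: inc R1 by 5 -> R1=(2,5,0) value=7
Op 8: inc R2 by 3 -> R2=(2,0,3) value=5
Op 9: inc R1 by 4 -> R1=(2,9,0) value=11
Op 10: merge R1<->R2 -> R1=(2,9,3) R2=(2,9,3)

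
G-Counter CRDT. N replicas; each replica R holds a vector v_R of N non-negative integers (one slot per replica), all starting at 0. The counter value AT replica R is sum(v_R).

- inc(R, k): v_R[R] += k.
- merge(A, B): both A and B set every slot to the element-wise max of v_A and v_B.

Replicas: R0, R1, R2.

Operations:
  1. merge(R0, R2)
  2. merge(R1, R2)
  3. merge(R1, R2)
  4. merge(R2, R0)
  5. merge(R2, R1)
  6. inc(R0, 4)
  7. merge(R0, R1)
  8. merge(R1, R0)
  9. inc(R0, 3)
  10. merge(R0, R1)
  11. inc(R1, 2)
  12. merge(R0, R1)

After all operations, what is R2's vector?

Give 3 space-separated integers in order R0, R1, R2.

Op 1: merge R0<->R2 -> R0=(0,0,0) R2=(0,0,0)
Op 2: merge R1<->R2 -> R1=(0,0,0) R2=(0,0,0)
Op 3: merge R1<->R2 -> R1=(0,0,0) R2=(0,0,0)
Op 4: merge R2<->R0 -> R2=(0,0,0) R0=(0,0,0)
Op 5: merge R2<->R1 -> R2=(0,0,0) R1=(0,0,0)
Op 6: inc R0 by 4 -> R0=(4,0,0) value=4
Op 7: merge R0<->R1 -> R0=(4,0,0) R1=(4,0,0)
Op 8: merge R1<->R0 -> R1=(4,0,0) R0=(4,0,0)
Op 9: inc R0 by 3 -> R0=(7,0,0) value=7
Op 10: merge R0<->R1 -> R0=(7,0,0) R1=(7,0,0)
Op 11: inc R1 by 2 -> R1=(7,2,0) value=9
Op 12: merge R0<->R1 -> R0=(7,2,0) R1=(7,2,0)

Answer: 0 0 0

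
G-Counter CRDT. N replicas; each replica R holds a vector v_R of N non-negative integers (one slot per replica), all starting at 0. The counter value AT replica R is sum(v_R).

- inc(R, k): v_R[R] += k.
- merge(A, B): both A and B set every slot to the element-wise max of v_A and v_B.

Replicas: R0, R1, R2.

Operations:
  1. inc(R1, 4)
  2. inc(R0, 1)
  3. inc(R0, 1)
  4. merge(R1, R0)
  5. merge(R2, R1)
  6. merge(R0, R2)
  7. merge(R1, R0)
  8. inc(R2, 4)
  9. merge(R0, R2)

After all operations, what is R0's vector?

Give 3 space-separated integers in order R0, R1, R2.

Answer: 2 4 4

Derivation:
Op 1: inc R1 by 4 -> R1=(0,4,0) value=4
Op 2: inc R0 by 1 -> R0=(1,0,0) value=1
Op 3: inc R0 by 1 -> R0=(2,0,0) value=2
Op 4: merge R1<->R0 -> R1=(2,4,0) R0=(2,4,0)
Op 5: merge R2<->R1 -> R2=(2,4,0) R1=(2,4,0)
Op 6: merge R0<->R2 -> R0=(2,4,0) R2=(2,4,0)
Op 7: merge R1<->R0 -> R1=(2,4,0) R0=(2,4,0)
Op 8: inc R2 by 4 -> R2=(2,4,4) value=10
Op 9: merge R0<->R2 -> R0=(2,4,4) R2=(2,4,4)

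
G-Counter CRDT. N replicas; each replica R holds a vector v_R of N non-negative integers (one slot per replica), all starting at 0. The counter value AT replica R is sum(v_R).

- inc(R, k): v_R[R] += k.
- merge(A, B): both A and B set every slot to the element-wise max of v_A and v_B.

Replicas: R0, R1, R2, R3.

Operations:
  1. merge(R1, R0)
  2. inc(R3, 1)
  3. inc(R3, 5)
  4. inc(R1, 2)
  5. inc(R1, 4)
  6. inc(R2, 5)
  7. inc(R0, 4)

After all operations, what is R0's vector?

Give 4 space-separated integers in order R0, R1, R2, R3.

Answer: 4 0 0 0

Derivation:
Op 1: merge R1<->R0 -> R1=(0,0,0,0) R0=(0,0,0,0)
Op 2: inc R3 by 1 -> R3=(0,0,0,1) value=1
Op 3: inc R3 by 5 -> R3=(0,0,0,6) value=6
Op 4: inc R1 by 2 -> R1=(0,2,0,0) value=2
Op 5: inc R1 by 4 -> R1=(0,6,0,0) value=6
Op 6: inc R2 by 5 -> R2=(0,0,5,0) value=5
Op 7: inc R0 by 4 -> R0=(4,0,0,0) value=4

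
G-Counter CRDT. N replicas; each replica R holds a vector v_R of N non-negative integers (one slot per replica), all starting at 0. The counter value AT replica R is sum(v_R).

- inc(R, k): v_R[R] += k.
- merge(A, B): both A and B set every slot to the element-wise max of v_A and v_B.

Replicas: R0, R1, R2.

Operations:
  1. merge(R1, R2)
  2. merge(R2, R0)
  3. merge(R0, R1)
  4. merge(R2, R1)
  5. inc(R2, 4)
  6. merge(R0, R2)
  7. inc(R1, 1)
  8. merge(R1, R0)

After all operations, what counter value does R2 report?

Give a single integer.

Op 1: merge R1<->R2 -> R1=(0,0,0) R2=(0,0,0)
Op 2: merge R2<->R0 -> R2=(0,0,0) R0=(0,0,0)
Op 3: merge R0<->R1 -> R0=(0,0,0) R1=(0,0,0)
Op 4: merge R2<->R1 -> R2=(0,0,0) R1=(0,0,0)
Op 5: inc R2 by 4 -> R2=(0,0,4) value=4
Op 6: merge R0<->R2 -> R0=(0,0,4) R2=(0,0,4)
Op 7: inc R1 by 1 -> R1=(0,1,0) value=1
Op 8: merge R1<->R0 -> R1=(0,1,4) R0=(0,1,4)

Answer: 4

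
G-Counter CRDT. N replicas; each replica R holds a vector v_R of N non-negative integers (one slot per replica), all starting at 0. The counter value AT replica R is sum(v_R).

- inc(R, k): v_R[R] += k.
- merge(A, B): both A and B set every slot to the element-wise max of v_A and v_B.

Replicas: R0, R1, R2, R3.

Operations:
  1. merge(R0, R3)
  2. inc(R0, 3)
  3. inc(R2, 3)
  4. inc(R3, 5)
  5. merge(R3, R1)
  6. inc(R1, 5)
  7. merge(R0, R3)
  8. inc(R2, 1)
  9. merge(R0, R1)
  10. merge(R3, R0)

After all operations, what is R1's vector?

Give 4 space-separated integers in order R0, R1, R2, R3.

Answer: 3 5 0 5

Derivation:
Op 1: merge R0<->R3 -> R0=(0,0,0,0) R3=(0,0,0,0)
Op 2: inc R0 by 3 -> R0=(3,0,0,0) value=3
Op 3: inc R2 by 3 -> R2=(0,0,3,0) value=3
Op 4: inc R3 by 5 -> R3=(0,0,0,5) value=5
Op 5: merge R3<->R1 -> R3=(0,0,0,5) R1=(0,0,0,5)
Op 6: inc R1 by 5 -> R1=(0,5,0,5) value=10
Op 7: merge R0<->R3 -> R0=(3,0,0,5) R3=(3,0,0,5)
Op 8: inc R2 by 1 -> R2=(0,0,4,0) value=4
Op 9: merge R0<->R1 -> R0=(3,5,0,5) R1=(3,5,0,5)
Op 10: merge R3<->R0 -> R3=(3,5,0,5) R0=(3,5,0,5)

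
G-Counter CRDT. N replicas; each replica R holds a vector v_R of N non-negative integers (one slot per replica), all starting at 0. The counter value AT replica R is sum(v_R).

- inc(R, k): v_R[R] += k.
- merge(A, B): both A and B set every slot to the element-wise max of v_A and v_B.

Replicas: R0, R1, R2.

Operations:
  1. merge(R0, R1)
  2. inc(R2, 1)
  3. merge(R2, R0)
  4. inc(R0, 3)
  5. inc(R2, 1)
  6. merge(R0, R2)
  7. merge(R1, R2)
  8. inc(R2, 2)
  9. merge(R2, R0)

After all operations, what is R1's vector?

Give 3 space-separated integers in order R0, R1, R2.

Answer: 3 0 2

Derivation:
Op 1: merge R0<->R1 -> R0=(0,0,0) R1=(0,0,0)
Op 2: inc R2 by 1 -> R2=(0,0,1) value=1
Op 3: merge R2<->R0 -> R2=(0,0,1) R0=(0,0,1)
Op 4: inc R0 by 3 -> R0=(3,0,1) value=4
Op 5: inc R2 by 1 -> R2=(0,0,2) value=2
Op 6: merge R0<->R2 -> R0=(3,0,2) R2=(3,0,2)
Op 7: merge R1<->R2 -> R1=(3,0,2) R2=(3,0,2)
Op 8: inc R2 by 2 -> R2=(3,0,4) value=7
Op 9: merge R2<->R0 -> R2=(3,0,4) R0=(3,0,4)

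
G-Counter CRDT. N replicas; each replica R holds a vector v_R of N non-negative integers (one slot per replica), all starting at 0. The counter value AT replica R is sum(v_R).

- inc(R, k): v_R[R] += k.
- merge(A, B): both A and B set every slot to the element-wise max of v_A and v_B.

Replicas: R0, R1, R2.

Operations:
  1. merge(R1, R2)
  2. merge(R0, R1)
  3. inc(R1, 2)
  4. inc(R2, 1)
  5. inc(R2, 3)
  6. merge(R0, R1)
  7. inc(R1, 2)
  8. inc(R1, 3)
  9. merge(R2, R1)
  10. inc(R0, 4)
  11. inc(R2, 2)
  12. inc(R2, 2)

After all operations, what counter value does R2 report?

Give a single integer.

Answer: 15

Derivation:
Op 1: merge R1<->R2 -> R1=(0,0,0) R2=(0,0,0)
Op 2: merge R0<->R1 -> R0=(0,0,0) R1=(0,0,0)
Op 3: inc R1 by 2 -> R1=(0,2,0) value=2
Op 4: inc R2 by 1 -> R2=(0,0,1) value=1
Op 5: inc R2 by 3 -> R2=(0,0,4) value=4
Op 6: merge R0<->R1 -> R0=(0,2,0) R1=(0,2,0)
Op 7: inc R1 by 2 -> R1=(0,4,0) value=4
Op 8: inc R1 by 3 -> R1=(0,7,0) value=7
Op 9: merge R2<->R1 -> R2=(0,7,4) R1=(0,7,4)
Op 10: inc R0 by 4 -> R0=(4,2,0) value=6
Op 11: inc R2 by 2 -> R2=(0,7,6) value=13
Op 12: inc R2 by 2 -> R2=(0,7,8) value=15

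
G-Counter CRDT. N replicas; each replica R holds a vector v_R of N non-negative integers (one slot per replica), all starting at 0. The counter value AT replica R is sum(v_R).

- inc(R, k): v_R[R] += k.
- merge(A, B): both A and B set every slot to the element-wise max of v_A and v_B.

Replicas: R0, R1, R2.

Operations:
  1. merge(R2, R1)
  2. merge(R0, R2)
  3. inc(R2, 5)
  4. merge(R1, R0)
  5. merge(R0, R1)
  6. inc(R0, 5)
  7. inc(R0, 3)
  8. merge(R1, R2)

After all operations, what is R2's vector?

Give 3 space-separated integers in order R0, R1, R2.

Op 1: merge R2<->R1 -> R2=(0,0,0) R1=(0,0,0)
Op 2: merge R0<->R2 -> R0=(0,0,0) R2=(0,0,0)
Op 3: inc R2 by 5 -> R2=(0,0,5) value=5
Op 4: merge R1<->R0 -> R1=(0,0,0) R0=(0,0,0)
Op 5: merge R0<->R1 -> R0=(0,0,0) R1=(0,0,0)
Op 6: inc R0 by 5 -> R0=(5,0,0) value=5
Op 7: inc R0 by 3 -> R0=(8,0,0) value=8
Op 8: merge R1<->R2 -> R1=(0,0,5) R2=(0,0,5)

Answer: 0 0 5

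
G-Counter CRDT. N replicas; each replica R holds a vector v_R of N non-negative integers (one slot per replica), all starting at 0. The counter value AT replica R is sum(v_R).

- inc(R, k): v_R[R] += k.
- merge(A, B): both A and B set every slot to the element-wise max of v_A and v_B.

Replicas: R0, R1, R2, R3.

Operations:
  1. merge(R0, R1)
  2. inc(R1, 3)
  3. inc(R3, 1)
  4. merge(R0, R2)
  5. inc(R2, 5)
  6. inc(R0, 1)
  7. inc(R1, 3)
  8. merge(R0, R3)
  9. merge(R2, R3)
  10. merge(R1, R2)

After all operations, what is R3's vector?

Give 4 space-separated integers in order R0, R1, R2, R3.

Op 1: merge R0<->R1 -> R0=(0,0,0,0) R1=(0,0,0,0)
Op 2: inc R1 by 3 -> R1=(0,3,0,0) value=3
Op 3: inc R3 by 1 -> R3=(0,0,0,1) value=1
Op 4: merge R0<->R2 -> R0=(0,0,0,0) R2=(0,0,0,0)
Op 5: inc R2 by 5 -> R2=(0,0,5,0) value=5
Op 6: inc R0 by 1 -> R0=(1,0,0,0) value=1
Op 7: inc R1 by 3 -> R1=(0,6,0,0) value=6
Op 8: merge R0<->R3 -> R0=(1,0,0,1) R3=(1,0,0,1)
Op 9: merge R2<->R3 -> R2=(1,0,5,1) R3=(1,0,5,1)
Op 10: merge R1<->R2 -> R1=(1,6,5,1) R2=(1,6,5,1)

Answer: 1 0 5 1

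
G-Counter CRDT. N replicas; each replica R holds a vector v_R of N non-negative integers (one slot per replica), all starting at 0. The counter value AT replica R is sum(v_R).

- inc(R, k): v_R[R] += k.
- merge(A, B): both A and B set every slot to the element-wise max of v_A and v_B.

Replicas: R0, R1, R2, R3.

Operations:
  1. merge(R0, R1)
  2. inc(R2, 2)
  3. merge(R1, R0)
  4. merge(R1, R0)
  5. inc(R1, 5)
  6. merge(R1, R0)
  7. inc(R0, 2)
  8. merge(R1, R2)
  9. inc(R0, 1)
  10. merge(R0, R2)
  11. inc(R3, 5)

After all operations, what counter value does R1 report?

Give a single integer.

Answer: 7

Derivation:
Op 1: merge R0<->R1 -> R0=(0,0,0,0) R1=(0,0,0,0)
Op 2: inc R2 by 2 -> R2=(0,0,2,0) value=2
Op 3: merge R1<->R0 -> R1=(0,0,0,0) R0=(0,0,0,0)
Op 4: merge R1<->R0 -> R1=(0,0,0,0) R0=(0,0,0,0)
Op 5: inc R1 by 5 -> R1=(0,5,0,0) value=5
Op 6: merge R1<->R0 -> R1=(0,5,0,0) R0=(0,5,0,0)
Op 7: inc R0 by 2 -> R0=(2,5,0,0) value=7
Op 8: merge R1<->R2 -> R1=(0,5,2,0) R2=(0,5,2,0)
Op 9: inc R0 by 1 -> R0=(3,5,0,0) value=8
Op 10: merge R0<->R2 -> R0=(3,5,2,0) R2=(3,5,2,0)
Op 11: inc R3 by 5 -> R3=(0,0,0,5) value=5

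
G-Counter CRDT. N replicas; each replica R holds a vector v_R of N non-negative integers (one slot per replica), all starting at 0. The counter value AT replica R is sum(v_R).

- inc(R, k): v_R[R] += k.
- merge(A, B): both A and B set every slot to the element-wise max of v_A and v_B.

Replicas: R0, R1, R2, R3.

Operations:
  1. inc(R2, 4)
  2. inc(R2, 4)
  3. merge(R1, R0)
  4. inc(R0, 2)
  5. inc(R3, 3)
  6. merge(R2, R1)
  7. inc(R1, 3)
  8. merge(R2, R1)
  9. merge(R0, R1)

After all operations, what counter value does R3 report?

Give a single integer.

Answer: 3

Derivation:
Op 1: inc R2 by 4 -> R2=(0,0,4,0) value=4
Op 2: inc R2 by 4 -> R2=(0,0,8,0) value=8
Op 3: merge R1<->R0 -> R1=(0,0,0,0) R0=(0,0,0,0)
Op 4: inc R0 by 2 -> R0=(2,0,0,0) value=2
Op 5: inc R3 by 3 -> R3=(0,0,0,3) value=3
Op 6: merge R2<->R1 -> R2=(0,0,8,0) R1=(0,0,8,0)
Op 7: inc R1 by 3 -> R1=(0,3,8,0) value=11
Op 8: merge R2<->R1 -> R2=(0,3,8,0) R1=(0,3,8,0)
Op 9: merge R0<->R1 -> R0=(2,3,8,0) R1=(2,3,8,0)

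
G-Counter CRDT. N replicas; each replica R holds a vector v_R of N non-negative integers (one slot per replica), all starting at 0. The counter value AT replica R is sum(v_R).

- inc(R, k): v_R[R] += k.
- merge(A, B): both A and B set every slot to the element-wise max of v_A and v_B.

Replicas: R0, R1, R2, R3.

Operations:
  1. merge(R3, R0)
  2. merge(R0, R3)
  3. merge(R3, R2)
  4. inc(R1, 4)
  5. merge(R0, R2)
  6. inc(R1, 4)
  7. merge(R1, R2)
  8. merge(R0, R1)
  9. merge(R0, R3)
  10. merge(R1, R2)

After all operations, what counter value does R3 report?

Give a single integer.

Op 1: merge R3<->R0 -> R3=(0,0,0,0) R0=(0,0,0,0)
Op 2: merge R0<->R3 -> R0=(0,0,0,0) R3=(0,0,0,0)
Op 3: merge R3<->R2 -> R3=(0,0,0,0) R2=(0,0,0,0)
Op 4: inc R1 by 4 -> R1=(0,4,0,0) value=4
Op 5: merge R0<->R2 -> R0=(0,0,0,0) R2=(0,0,0,0)
Op 6: inc R1 by 4 -> R1=(0,8,0,0) value=8
Op 7: merge R1<->R2 -> R1=(0,8,0,0) R2=(0,8,0,0)
Op 8: merge R0<->R1 -> R0=(0,8,0,0) R1=(0,8,0,0)
Op 9: merge R0<->R3 -> R0=(0,8,0,0) R3=(0,8,0,0)
Op 10: merge R1<->R2 -> R1=(0,8,0,0) R2=(0,8,0,0)

Answer: 8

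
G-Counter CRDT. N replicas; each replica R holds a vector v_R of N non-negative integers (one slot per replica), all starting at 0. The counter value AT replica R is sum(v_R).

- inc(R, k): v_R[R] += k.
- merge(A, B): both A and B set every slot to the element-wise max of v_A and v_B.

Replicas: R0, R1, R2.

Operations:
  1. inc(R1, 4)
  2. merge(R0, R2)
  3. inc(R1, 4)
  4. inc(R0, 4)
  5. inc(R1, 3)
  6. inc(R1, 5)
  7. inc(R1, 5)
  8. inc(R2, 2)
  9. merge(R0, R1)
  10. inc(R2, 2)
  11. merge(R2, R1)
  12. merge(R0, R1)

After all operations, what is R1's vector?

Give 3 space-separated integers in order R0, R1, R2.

Op 1: inc R1 by 4 -> R1=(0,4,0) value=4
Op 2: merge R0<->R2 -> R0=(0,0,0) R2=(0,0,0)
Op 3: inc R1 by 4 -> R1=(0,8,0) value=8
Op 4: inc R0 by 4 -> R0=(4,0,0) value=4
Op 5: inc R1 by 3 -> R1=(0,11,0) value=11
Op 6: inc R1 by 5 -> R1=(0,16,0) value=16
Op 7: inc R1 by 5 -> R1=(0,21,0) value=21
Op 8: inc R2 by 2 -> R2=(0,0,2) value=2
Op 9: merge R0<->R1 -> R0=(4,21,0) R1=(4,21,0)
Op 10: inc R2 by 2 -> R2=(0,0,4) value=4
Op 11: merge R2<->R1 -> R2=(4,21,4) R1=(4,21,4)
Op 12: merge R0<->R1 -> R0=(4,21,4) R1=(4,21,4)

Answer: 4 21 4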